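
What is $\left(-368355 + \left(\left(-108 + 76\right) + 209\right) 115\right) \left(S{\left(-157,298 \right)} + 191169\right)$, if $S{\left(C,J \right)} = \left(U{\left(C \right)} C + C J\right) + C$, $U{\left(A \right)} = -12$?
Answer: $-50846280000$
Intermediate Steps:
$S{\left(C,J \right)} = - 11 C + C J$ ($S{\left(C,J \right)} = \left(- 12 C + C J\right) + C = - 11 C + C J$)
$\left(-368355 + \left(\left(-108 + 76\right) + 209\right) 115\right) \left(S{\left(-157,298 \right)} + 191169\right) = \left(-368355 + \left(\left(-108 + 76\right) + 209\right) 115\right) \left(- 157 \left(-11 + 298\right) + 191169\right) = \left(-368355 + \left(-32 + 209\right) 115\right) \left(\left(-157\right) 287 + 191169\right) = \left(-368355 + 177 \cdot 115\right) \left(-45059 + 191169\right) = \left(-368355 + 20355\right) 146110 = \left(-348000\right) 146110 = -50846280000$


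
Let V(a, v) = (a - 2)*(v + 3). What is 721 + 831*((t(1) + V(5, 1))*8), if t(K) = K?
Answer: 87145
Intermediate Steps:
V(a, v) = (-2 + a)*(3 + v)
721 + 831*((t(1) + V(5, 1))*8) = 721 + 831*((1 + (-6 - 2*1 + 3*5 + 5*1))*8) = 721 + 831*((1 + (-6 - 2 + 15 + 5))*8) = 721 + 831*((1 + 12)*8) = 721 + 831*(13*8) = 721 + 831*104 = 721 + 86424 = 87145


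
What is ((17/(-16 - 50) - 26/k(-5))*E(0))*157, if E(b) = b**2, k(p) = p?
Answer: 0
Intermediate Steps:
((17/(-16 - 50) - 26/k(-5))*E(0))*157 = ((17/(-16 - 50) - 26/(-5))*0**2)*157 = ((17/(-66) - 26*(-1/5))*0)*157 = ((17*(-1/66) + 26/5)*0)*157 = ((-17/66 + 26/5)*0)*157 = ((1631/330)*0)*157 = 0*157 = 0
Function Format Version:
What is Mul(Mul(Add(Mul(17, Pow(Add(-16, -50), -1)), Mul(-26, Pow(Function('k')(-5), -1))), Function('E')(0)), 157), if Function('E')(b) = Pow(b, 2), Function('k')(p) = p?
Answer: 0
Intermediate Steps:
Mul(Mul(Add(Mul(17, Pow(Add(-16, -50), -1)), Mul(-26, Pow(Function('k')(-5), -1))), Function('E')(0)), 157) = Mul(Mul(Add(Mul(17, Pow(Add(-16, -50), -1)), Mul(-26, Pow(-5, -1))), Pow(0, 2)), 157) = Mul(Mul(Add(Mul(17, Pow(-66, -1)), Mul(-26, Rational(-1, 5))), 0), 157) = Mul(Mul(Add(Mul(17, Rational(-1, 66)), Rational(26, 5)), 0), 157) = Mul(Mul(Add(Rational(-17, 66), Rational(26, 5)), 0), 157) = Mul(Mul(Rational(1631, 330), 0), 157) = Mul(0, 157) = 0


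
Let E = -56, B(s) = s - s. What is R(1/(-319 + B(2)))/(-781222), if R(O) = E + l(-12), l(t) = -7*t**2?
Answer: 532/390611 ≈ 0.0013620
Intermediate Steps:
B(s) = 0
R(O) = -1064 (R(O) = -56 - 7*(-12)**2 = -56 - 7*144 = -56 - 1008 = -1064)
R(1/(-319 + B(2)))/(-781222) = -1064/(-781222) = -1064*(-1/781222) = 532/390611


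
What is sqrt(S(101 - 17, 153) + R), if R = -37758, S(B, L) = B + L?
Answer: 3*I*sqrt(4169) ≈ 193.7*I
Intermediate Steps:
sqrt(S(101 - 17, 153) + R) = sqrt(((101 - 17) + 153) - 37758) = sqrt((84 + 153) - 37758) = sqrt(237 - 37758) = sqrt(-37521) = 3*I*sqrt(4169)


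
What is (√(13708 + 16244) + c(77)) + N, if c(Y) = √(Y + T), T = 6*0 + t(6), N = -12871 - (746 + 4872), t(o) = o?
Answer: -18489 + √83 + 48*√13 ≈ -18307.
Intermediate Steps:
N = -18489 (N = -12871 - 1*5618 = -12871 - 5618 = -18489)
T = 6 (T = 6*0 + 6 = 0 + 6 = 6)
c(Y) = √(6 + Y) (c(Y) = √(Y + 6) = √(6 + Y))
(√(13708 + 16244) + c(77)) + N = (√(13708 + 16244) + √(6 + 77)) - 18489 = (√29952 + √83) - 18489 = (48*√13 + √83) - 18489 = (√83 + 48*√13) - 18489 = -18489 + √83 + 48*√13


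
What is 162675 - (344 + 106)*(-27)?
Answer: 174825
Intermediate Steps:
162675 - (344 + 106)*(-27) = 162675 - 450*(-27) = 162675 - 1*(-12150) = 162675 + 12150 = 174825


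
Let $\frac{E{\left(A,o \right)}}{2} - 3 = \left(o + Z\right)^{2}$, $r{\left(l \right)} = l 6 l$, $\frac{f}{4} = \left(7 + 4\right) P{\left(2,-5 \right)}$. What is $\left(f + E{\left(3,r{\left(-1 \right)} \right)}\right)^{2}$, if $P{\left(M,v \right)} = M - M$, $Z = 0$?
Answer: $6084$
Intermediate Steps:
$P{\left(M,v \right)} = 0$
$f = 0$ ($f = 4 \left(7 + 4\right) 0 = 4 \cdot 11 \cdot 0 = 4 \cdot 0 = 0$)
$r{\left(l \right)} = 6 l^{2}$ ($r{\left(l \right)} = 6 l l = 6 l^{2}$)
$E{\left(A,o \right)} = 6 + 2 o^{2}$ ($E{\left(A,o \right)} = 6 + 2 \left(o + 0\right)^{2} = 6 + 2 o^{2}$)
$\left(f + E{\left(3,r{\left(-1 \right)} \right)}\right)^{2} = \left(0 + \left(6 + 2 \left(6 \left(-1\right)^{2}\right)^{2}\right)\right)^{2} = \left(0 + \left(6 + 2 \left(6 \cdot 1\right)^{2}\right)\right)^{2} = \left(0 + \left(6 + 2 \cdot 6^{2}\right)\right)^{2} = \left(0 + \left(6 + 2 \cdot 36\right)\right)^{2} = \left(0 + \left(6 + 72\right)\right)^{2} = \left(0 + 78\right)^{2} = 78^{2} = 6084$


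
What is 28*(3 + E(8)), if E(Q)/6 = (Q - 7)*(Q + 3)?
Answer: 1932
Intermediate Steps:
E(Q) = 6*(-7 + Q)*(3 + Q) (E(Q) = 6*((Q - 7)*(Q + 3)) = 6*((-7 + Q)*(3 + Q)) = 6*(-7 + Q)*(3 + Q))
28*(3 + E(8)) = 28*(3 + (-126 - 24*8 + 6*8²)) = 28*(3 + (-126 - 192 + 6*64)) = 28*(3 + (-126 - 192 + 384)) = 28*(3 + 66) = 28*69 = 1932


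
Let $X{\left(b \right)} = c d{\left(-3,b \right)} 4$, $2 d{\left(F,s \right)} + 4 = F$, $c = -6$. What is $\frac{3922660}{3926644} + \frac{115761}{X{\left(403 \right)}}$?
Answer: $\frac{37906811627}{27486508} \approx 1379.1$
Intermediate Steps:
$d{\left(F,s \right)} = -2 + \frac{F}{2}$
$X{\left(b \right)} = 84$ ($X{\left(b \right)} = - 6 \left(-2 + \frac{1}{2} \left(-3\right)\right) 4 = - 6 \left(-2 - \frac{3}{2}\right) 4 = \left(-6\right) \left(- \frac{7}{2}\right) 4 = 21 \cdot 4 = 84$)
$\frac{3922660}{3926644} + \frac{115761}{X{\left(403 \right)}} = \frac{3922660}{3926644} + \frac{115761}{84} = 3922660 \cdot \frac{1}{3926644} + 115761 \cdot \frac{1}{84} = \frac{980665}{981661} + \frac{38587}{28} = \frac{37906811627}{27486508}$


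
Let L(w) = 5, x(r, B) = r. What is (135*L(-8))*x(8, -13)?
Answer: 5400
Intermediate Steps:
(135*L(-8))*x(8, -13) = (135*5)*8 = 675*8 = 5400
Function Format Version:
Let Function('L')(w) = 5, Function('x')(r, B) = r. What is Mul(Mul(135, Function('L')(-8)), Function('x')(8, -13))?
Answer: 5400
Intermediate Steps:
Mul(Mul(135, Function('L')(-8)), Function('x')(8, -13)) = Mul(Mul(135, 5), 8) = Mul(675, 8) = 5400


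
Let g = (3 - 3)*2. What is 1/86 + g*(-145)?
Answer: 1/86 ≈ 0.011628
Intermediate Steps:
g = 0 (g = 0*2 = 0)
1/86 + g*(-145) = 1/86 + 0*(-145) = 1/86 + 0 = 1/86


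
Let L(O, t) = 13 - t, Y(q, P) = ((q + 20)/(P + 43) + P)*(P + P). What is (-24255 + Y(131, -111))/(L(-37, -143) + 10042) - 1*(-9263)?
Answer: 3211808435/346732 ≈ 9263.1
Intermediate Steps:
Y(q, P) = 2*P*(P + (20 + q)/(43 + P)) (Y(q, P) = ((20 + q)/(43 + P) + P)*(2*P) = (P + (20 + q)/(43 + P))*(2*P) = 2*P*(P + (20 + q)/(43 + P)))
(-24255 + Y(131, -111))/(L(-37, -143) + 10042) - 1*(-9263) = (-24255 + 2*(-111)*(20 + 131 + (-111)² + 43*(-111))/(43 - 111))/((13 - 1*(-143)) + 10042) - 1*(-9263) = (-24255 + 2*(-111)*(20 + 131 + 12321 - 4773)/(-68))/((13 + 143) + 10042) + 9263 = (-24255 + 2*(-111)*(-1/68)*7699)/(156 + 10042) + 9263 = (-24255 + 854589/34)/10198 + 9263 = (29919/34)*(1/10198) + 9263 = 29919/346732 + 9263 = 3211808435/346732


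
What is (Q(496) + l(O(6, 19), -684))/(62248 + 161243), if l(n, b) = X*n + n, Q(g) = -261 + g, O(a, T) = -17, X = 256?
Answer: -1378/74497 ≈ -0.018497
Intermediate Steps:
l(n, b) = 257*n (l(n, b) = 256*n + n = 257*n)
(Q(496) + l(O(6, 19), -684))/(62248 + 161243) = ((-261 + 496) + 257*(-17))/(62248 + 161243) = (235 - 4369)/223491 = -4134*1/223491 = -1378/74497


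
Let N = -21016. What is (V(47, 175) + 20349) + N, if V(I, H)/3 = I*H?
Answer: 24008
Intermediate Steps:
V(I, H) = 3*H*I (V(I, H) = 3*(I*H) = 3*(H*I) = 3*H*I)
(V(47, 175) + 20349) + N = (3*175*47 + 20349) - 21016 = (24675 + 20349) - 21016 = 45024 - 21016 = 24008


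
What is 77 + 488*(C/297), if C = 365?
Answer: 200989/297 ≈ 676.73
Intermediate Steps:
77 + 488*(C/297) = 77 + 488*(365/297) = 77 + 178120/297 = 200989/297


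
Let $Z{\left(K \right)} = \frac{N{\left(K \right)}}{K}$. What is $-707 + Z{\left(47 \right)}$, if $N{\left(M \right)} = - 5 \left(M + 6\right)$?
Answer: $- \frac{33494}{47} \approx -712.64$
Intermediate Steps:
$N{\left(M \right)} = -30 - 5 M$ ($N{\left(M \right)} = - 5 \left(6 + M\right) = -30 - 5 M$)
$Z{\left(K \right)} = \frac{-30 - 5 K}{K}$
$-707 + Z{\left(47 \right)} = -707 - \left(5 + \frac{30}{47}\right) = -707 - \frac{265}{47} = - \frac{33494}{47}$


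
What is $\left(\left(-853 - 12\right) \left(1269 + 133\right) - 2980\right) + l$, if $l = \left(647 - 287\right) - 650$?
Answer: $-1216000$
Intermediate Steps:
$l = -290$ ($l = \left(647 - 287\right) - 650 = 360 - 650 = -290$)
$\left(\left(-853 - 12\right) \left(1269 + 133\right) - 2980\right) + l = \left(\left(-853 - 12\right) \left(1269 + 133\right) - 2980\right) - 290 = \left(\left(-865\right) 1402 - 2980\right) - 290 = \left(-1212730 - 2980\right) - 290 = -1215710 - 290 = -1216000$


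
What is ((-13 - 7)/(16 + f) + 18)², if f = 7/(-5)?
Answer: 1473796/5329 ≈ 276.56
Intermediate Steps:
f = -7/5 (f = 7*(-⅕) = -7/5 ≈ -1.4000)
((-13 - 7)/(16 + f) + 18)² = ((-13 - 7)/(16 - 7/5) + 18)² = (-20/73/5 + 18)² = (-20*5/73 + 18)² = (-100/73 + 18)² = (1214/73)² = 1473796/5329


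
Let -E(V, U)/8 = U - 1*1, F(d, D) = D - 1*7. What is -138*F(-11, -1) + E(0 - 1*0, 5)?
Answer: 1072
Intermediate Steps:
F(d, D) = -7 + D (F(d, D) = D - 7 = -7 + D)
E(V, U) = 8 - 8*U (E(V, U) = -8*(U - 1*1) = -8*(U - 1) = -8*(-1 + U) = 8 - 8*U)
-138*F(-11, -1) + E(0 - 1*0, 5) = -138*(-7 - 1) + (8 - 8*5) = -138*(-8) + (8 - 40) = 1104 - 32 = 1072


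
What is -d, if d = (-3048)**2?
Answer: -9290304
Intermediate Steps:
d = 9290304
-d = -1*9290304 = -9290304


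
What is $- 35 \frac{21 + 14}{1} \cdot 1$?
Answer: $-1225$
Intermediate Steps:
$- 35 \frac{21 + 14}{1} \cdot 1 = - 35 \cdot 35 \cdot 1 \cdot 1 = \left(-35\right) 35 \cdot 1 = \left(-1225\right) 1 = -1225$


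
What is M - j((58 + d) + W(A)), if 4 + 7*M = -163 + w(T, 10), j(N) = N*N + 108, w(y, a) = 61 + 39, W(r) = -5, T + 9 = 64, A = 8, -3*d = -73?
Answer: -384175/63 ≈ -6098.0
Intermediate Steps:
d = 73/3 (d = -1/3*(-73) = 73/3 ≈ 24.333)
T = 55 (T = -9 + 64 = 55)
w(y, a) = 100
j(N) = 108 + N**2 (j(N) = N**2 + 108 = 108 + N**2)
M = -67/7 (M = -4/7 + (-163 + 100)/7 = -4/7 + (1/7)*(-63) = -4/7 - 9 = -67/7 ≈ -9.5714)
M - j((58 + d) + W(A)) = -67/7 - (108 + ((58 + 73/3) - 5)**2) = -67/7 - (108 + (247/3 - 5)**2) = -67/7 - (108 + (232/3)**2) = -67/7 - (108 + 53824/9) = -67/7 - 1*54796/9 = -67/7 - 54796/9 = -384175/63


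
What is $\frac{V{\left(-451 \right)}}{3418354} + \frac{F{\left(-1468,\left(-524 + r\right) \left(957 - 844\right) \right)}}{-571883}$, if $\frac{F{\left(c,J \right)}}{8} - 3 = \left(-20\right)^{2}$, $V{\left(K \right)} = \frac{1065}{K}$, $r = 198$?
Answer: $- \frac{382382908607}{67819941677114} \approx -0.0056382$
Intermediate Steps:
$F{\left(c,J \right)} = 3224$ ($F{\left(c,J \right)} = 24 + 8 \left(-20\right)^{2} = 24 + 8 \cdot 400 = 24 + 3200 = 3224$)
$\frac{V{\left(-451 \right)}}{3418354} + \frac{F{\left(-1468,\left(-524 + r\right) \left(957 - 844\right) \right)}}{-571883} = \frac{1065 \frac{1}{-451}}{3418354} + \frac{3224}{-571883} = 1065 \left(- \frac{1}{451}\right) \frac{1}{3418354} + 3224 \left(- \frac{1}{571883}\right) = \left(- \frac{1065}{451}\right) \frac{1}{3418354} - \frac{248}{43991} = - \frac{1065}{1541677654} - \frac{248}{43991} = - \frac{382382908607}{67819941677114}$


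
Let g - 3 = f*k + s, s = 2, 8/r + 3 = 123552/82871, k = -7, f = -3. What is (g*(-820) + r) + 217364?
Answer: 24516795716/125061 ≈ 1.9604e+5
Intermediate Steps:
r = -662968/125061 (r = 8/(-3 + 123552/82871) = 8/(-125061/82871) = 8*(-82871/125061) = -662968/125061 ≈ -5.3012)
g = 26 (g = 3 + (-3*(-7) + 2) = 3 + (21 + 2) = 3 + 23 = 26)
(g*(-820) + r) + 217364 = (26*(-820) - 662968/125061) + 217364 = (-21320 - 662968/125061) + 217364 = -2666963488/125061 + 217364 = 24516795716/125061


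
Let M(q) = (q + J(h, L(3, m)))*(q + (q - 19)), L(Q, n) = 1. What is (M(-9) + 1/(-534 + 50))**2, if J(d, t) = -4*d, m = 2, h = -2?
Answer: 320660649/234256 ≈ 1368.8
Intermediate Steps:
M(q) = (-19 + 2*q)*(8 + q) (M(q) = (q - 4*(-2))*(q + (q - 19)) = (q + 8)*(q + (-19 + q)) = (8 + q)*(-19 + 2*q) = (-19 + 2*q)*(8 + q))
(M(-9) + 1/(-534 + 50))**2 = ((-152 - 3*(-9) + 2*(-9)**2) + 1/(-534 + 50))**2 = ((-152 + 27 + 2*81) + 1/(-484))**2 = ((-152 + 27 + 162) - 1/484)**2 = (37 - 1/484)**2 = (17907/484)**2 = 320660649/234256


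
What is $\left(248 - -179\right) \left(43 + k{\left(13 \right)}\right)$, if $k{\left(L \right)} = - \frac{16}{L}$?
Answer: $\frac{231861}{13} \approx 17835.0$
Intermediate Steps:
$\left(248 - -179\right) \left(43 + k{\left(13 \right)}\right) = \left(248 - -179\right) \left(43 - \frac{16}{13}\right) = \left(248 + 179\right) \left(43 - \frac{16}{13}\right) = 427 \left(43 - \frac{16}{13}\right) = 427 \cdot \frac{543}{13} = \frac{231861}{13}$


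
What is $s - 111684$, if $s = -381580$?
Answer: $-493264$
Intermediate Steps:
$s - 111684 = -381580 - 111684 = -493264$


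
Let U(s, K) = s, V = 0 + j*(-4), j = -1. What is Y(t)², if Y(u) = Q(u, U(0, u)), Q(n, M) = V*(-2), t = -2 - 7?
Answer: 64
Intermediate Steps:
V = 4 (V = 0 - 1*(-4) = 0 + 4 = 4)
t = -9
Q(n, M) = -8 (Q(n, M) = 4*(-2) = -8)
Y(u) = -8
Y(t)² = (-8)² = 64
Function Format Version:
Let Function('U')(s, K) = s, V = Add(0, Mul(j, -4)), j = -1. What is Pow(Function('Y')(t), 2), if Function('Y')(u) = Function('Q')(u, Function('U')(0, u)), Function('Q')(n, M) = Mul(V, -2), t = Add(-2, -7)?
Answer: 64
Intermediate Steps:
V = 4 (V = Add(0, Mul(-1, -4)) = Add(0, 4) = 4)
t = -9
Function('Q')(n, M) = -8 (Function('Q')(n, M) = Mul(4, -2) = -8)
Function('Y')(u) = -8
Pow(Function('Y')(t), 2) = Pow(-8, 2) = 64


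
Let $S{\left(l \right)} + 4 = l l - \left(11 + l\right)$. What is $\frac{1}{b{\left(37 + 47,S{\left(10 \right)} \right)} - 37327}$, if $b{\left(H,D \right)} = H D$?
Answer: $- \frac{1}{31027} \approx -3.223 \cdot 10^{-5}$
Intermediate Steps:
$S{\left(l \right)} = -15 + l^{2} - l$ ($S{\left(l \right)} = -4 - \left(11 + l - l l\right) = -4 - \left(11 + l - l^{2}\right) = -15 + l^{2} - l$)
$b{\left(H,D \right)} = D H$
$\frac{1}{b{\left(37 + 47,S{\left(10 \right)} \right)} - 37327} = \frac{1}{\left(-15 + 10^{2} - 10\right) \left(37 + 47\right) - 37327} = \frac{1}{\left(-15 + 100 - 10\right) 84 + \left(-46941 + 9614\right)} = \frac{1}{75 \cdot 84 - 37327} = \frac{1}{6300 - 37327} = \frac{1}{-31027} = - \frac{1}{31027}$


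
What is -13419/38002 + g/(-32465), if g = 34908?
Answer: -1762221651/1233734930 ≈ -1.4284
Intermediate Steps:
-13419/38002 + g/(-32465) = -13419/38002 + 34908/(-32465) = -13419*1/38002 + 34908*(-1/32465) = -13419/38002 - 34908/32465 = -1762221651/1233734930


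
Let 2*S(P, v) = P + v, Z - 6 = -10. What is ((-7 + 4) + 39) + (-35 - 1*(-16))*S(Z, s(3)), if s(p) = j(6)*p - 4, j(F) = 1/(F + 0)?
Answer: 429/4 ≈ 107.25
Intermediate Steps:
j(F) = 1/F
Z = -4 (Z = 6 - 10 = -4)
s(p) = -4 + p/6 (s(p) = p/6 - 4 = -4 + p/6)
S(P, v) = P/2 + v/2 (S(P, v) = (P + v)/2 = P/2 + v/2)
((-7 + 4) + 39) + (-35 - 1*(-16))*S(Z, s(3)) = ((-7 + 4) + 39) + (-35 - 1*(-16))*((½)*(-4) + (-4 + (⅙)*3)/2) = (-3 + 39) + (-35 + 16)*(-2 + (-4 + ½)/2) = 36 - 19*(-2 + (½)*(-7/2)) = 36 - 19*(-2 - 7/4) = 36 - 19*(-15/4) = 36 + 285/4 = 429/4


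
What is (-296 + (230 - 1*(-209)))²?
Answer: 20449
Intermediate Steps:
(-296 + (230 - 1*(-209)))² = (-296 + (230 + 209))² = (-296 + 439)² = 143² = 20449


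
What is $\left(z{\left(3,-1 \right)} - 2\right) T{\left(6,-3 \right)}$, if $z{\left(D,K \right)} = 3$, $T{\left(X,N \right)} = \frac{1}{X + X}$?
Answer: $\frac{1}{12} \approx 0.083333$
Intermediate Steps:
$T{\left(X,N \right)} = \frac{1}{2 X}$
$\left(z{\left(3,-1 \right)} - 2\right) T{\left(6,-3 \right)} = \left(3 - 2\right) \frac{1}{2 \cdot 6} = 1 \cdot \frac{1}{2} \cdot \frac{1}{6} = 1 \cdot \frac{1}{12} = \frac{1}{12}$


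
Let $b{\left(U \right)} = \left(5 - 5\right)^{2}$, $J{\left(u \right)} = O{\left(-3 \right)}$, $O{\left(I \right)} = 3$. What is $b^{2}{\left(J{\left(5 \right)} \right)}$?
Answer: $0$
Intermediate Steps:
$J{\left(u \right)} = 3$
$b{\left(U \right)} = 0$ ($b{\left(U \right)} = 0^{2} = 0$)
$b^{2}{\left(J{\left(5 \right)} \right)} = 0^{2} = 0$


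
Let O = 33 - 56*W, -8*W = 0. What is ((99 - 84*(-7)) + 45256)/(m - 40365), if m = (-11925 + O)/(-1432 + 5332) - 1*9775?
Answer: -14931475/16296491 ≈ -0.91624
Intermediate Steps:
W = 0 (W = -⅛*0 = 0)
O = 33 (O = 33 - 56*0 = 33 + 0 = 33)
m = -3177866/325 (m = (-11925 + 33)/(-1432 + 5332) - 1*9775 = -11892/3900 - 9775 = -11892*1/3900 - 9775 = -991/325 - 9775 = -3177866/325 ≈ -9778.0)
((99 - 84*(-7)) + 45256)/(m - 40365) = ((99 - 84*(-7)) + 45256)/(-3177866/325 - 40365) = ((99 + 588) + 45256)/(-16296491/325) = (687 + 45256)*(-325/16296491) = 45943*(-325/16296491) = -14931475/16296491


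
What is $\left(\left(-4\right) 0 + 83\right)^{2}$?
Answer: $6889$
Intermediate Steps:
$\left(\left(-4\right) 0 + 83\right)^{2} = \left(0 + 83\right)^{2} = 83^{2} = 6889$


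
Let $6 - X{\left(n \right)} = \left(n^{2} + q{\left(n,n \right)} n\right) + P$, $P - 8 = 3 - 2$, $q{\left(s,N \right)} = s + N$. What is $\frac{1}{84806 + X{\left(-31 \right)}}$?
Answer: $\frac{1}{81920} \approx 1.2207 \cdot 10^{-5}$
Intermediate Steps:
$q{\left(s,N \right)} = N + s$
$P = 9$ ($P = 8 + \left(3 - 2\right) = 8 + 1 = 9$)
$X{\left(n \right)} = -3 - 3 n^{2}$ ($X{\left(n \right)} = 6 - \left(\left(n^{2} + \left(n + n\right) n\right) + 9\right) = 6 - \left(\left(n^{2} + 2 n n\right) + 9\right) = 6 - \left(\left(n^{2} + 2 n^{2}\right) + 9\right) = 6 - \left(3 n^{2} + 9\right) = 6 - \left(9 + 3 n^{2}\right) = -3 - 3 n^{2}$)
$\frac{1}{84806 + X{\left(-31 \right)}} = \frac{1}{84806 - \left(3 + 3 \left(-31\right)^{2}\right)} = \frac{1}{84806 - 2886} = \frac{1}{81920}$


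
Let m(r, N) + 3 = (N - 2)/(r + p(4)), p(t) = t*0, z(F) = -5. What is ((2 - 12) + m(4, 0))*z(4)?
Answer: 135/2 ≈ 67.500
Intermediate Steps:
p(t) = 0
m(r, N) = -3 + (-2 + N)/r (m(r, N) = -3 + (N - 2)/(r + 0) = -3 + (-2 + N)/r)
((2 - 12) + m(4, 0))*z(4) = ((2 - 12) + (-2 + 0 - 3*4)/4)*(-5) = (-10 + (-2 + 0 - 12)/4)*(-5) = (-10 + (¼)*(-14))*(-5) = (-10 - 7/2)*(-5) = -27/2*(-5) = 135/2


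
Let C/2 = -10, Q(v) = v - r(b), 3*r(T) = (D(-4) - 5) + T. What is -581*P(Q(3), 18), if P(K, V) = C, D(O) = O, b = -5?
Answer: 11620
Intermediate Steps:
r(T) = -3 + T/3 (r(T) = ((-4 - 5) + T)/3 = (-9 + T)/3 = -3 + T/3)
Q(v) = 14/3 + v (Q(v) = v - (-3 + (⅓)*(-5)) = v - (-3 - 5/3) = v - 1*(-14/3) = v + 14/3 = 14/3 + v)
C = -20 (C = 2*(-10) = -20)
P(K, V) = -20
-581*P(Q(3), 18) = -581*(-20) = 11620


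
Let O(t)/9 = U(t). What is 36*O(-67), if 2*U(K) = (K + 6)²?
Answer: 602802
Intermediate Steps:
U(K) = (6 + K)²/2 (U(K) = (K + 6)²/2 = (6 + K)²/2)
O(t) = 9*(6 + t)²/2 (O(t) = 9*((6 + t)²/2) = 9*(6 + t)²/2)
36*O(-67) = 36*(9*(6 - 67)²/2) = 36*((9/2)*(-61)²) = 36*((9/2)*3721) = 36*(33489/2) = 602802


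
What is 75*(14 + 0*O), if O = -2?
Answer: 1050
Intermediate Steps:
75*(14 + 0*O) = 75*(14 + 0*(-2)) = 75*(14 + 0) = 75*14 = 1050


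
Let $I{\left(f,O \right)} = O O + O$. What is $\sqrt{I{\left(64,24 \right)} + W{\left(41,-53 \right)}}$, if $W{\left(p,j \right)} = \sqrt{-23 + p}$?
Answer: $\sqrt{600 + 3 \sqrt{2}} \approx 24.581$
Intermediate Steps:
$I{\left(f,O \right)} = O + O^{2}$ ($I{\left(f,O \right)} = O^{2} + O = O + O^{2}$)
$\sqrt{I{\left(64,24 \right)} + W{\left(41,-53 \right)}} = \sqrt{24 \left(1 + 24\right) + \sqrt{-23 + 41}} = \sqrt{24 \cdot 25 + \sqrt{18}} = \sqrt{600 + 3 \sqrt{2}}$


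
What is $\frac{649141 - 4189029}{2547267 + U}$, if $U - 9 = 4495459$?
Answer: $- \frac{3539888}{7042735} \approx -0.50263$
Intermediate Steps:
$U = 4495468$ ($U = 9 + 4495459 = 4495468$)
$\frac{649141 - 4189029}{2547267 + U} = \frac{649141 - 4189029}{2547267 + 4495468} = - \frac{3539888}{7042735}$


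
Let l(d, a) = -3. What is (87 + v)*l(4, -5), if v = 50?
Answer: -411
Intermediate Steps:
(87 + v)*l(4, -5) = (87 + 50)*(-3) = 137*(-3) = -411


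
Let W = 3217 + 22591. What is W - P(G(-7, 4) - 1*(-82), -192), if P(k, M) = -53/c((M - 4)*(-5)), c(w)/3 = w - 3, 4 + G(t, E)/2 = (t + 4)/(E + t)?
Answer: 75643301/2931 ≈ 25808.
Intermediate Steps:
G(t, E) = -8 + 2*(4 + t)/(E + t) (G(t, E) = -8 + 2*((t + 4)/(E + t)) = -8 + 2*((4 + t)/(E + t)) = -8 + 2*(4 + t)/(E + t))
W = 25808
c(w) = -9 + 3*w (c(w) = 3*(w - 3) = 3*(-3 + w) = -9 + 3*w)
P(k, M) = -53/(51 - 15*M) (P(k, M) = -53/(-9 + 3*((M - 4)*(-5))) = -53/(-9 + 3*((-4 + M)*(-5))) = -53/(-9 + 3*(20 - 5*M)) = -53/(-9 + (60 - 15*M)) = -53/(51 - 15*M))
W - P(G(-7, 4) - 1*(-82), -192) = 25808 - 53/(3*(-17 + 5*(-192))) = 25808 - 53/(3*(-17 - 960)) = 25808 - 53/(3*(-977)) = 25808 - 53*(-1)/(3*977) = 25808 - 1*(-53/2931) = 25808 + 53/2931 = 75643301/2931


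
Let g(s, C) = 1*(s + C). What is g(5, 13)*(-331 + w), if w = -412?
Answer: -13374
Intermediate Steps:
g(s, C) = C + s (g(s, C) = 1*(C + s) = C + s)
g(5, 13)*(-331 + w) = (13 + 5)*(-331 - 412) = 18*(-743) = -13374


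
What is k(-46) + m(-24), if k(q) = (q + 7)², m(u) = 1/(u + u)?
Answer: 73007/48 ≈ 1521.0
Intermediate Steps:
m(u) = 1/(2*u)
k(q) = (7 + q)²
k(-46) + m(-24) = (7 - 46)² + (½)/(-24) = (-39)² + (½)*(-1/24) = 1521 - 1/48 = 73007/48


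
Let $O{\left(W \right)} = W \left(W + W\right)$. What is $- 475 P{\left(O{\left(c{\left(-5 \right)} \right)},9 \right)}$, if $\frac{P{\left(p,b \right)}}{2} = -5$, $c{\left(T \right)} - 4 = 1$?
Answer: $4750$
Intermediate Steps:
$c{\left(T \right)} = 5$ ($c{\left(T \right)} = 4 + 1 = 5$)
$O{\left(W \right)} = 2 W^{2}$ ($O{\left(W \right)} = W 2 W = 2 W^{2}$)
$P{\left(p,b \right)} = -10$ ($P{\left(p,b \right)} = 2 \left(-5\right) = -10$)
$- 475 P{\left(O{\left(c{\left(-5 \right)} \right)},9 \right)} = \left(-475\right) \left(-10\right) = 4750$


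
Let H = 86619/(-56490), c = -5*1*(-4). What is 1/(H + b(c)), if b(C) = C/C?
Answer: -18830/10043 ≈ -1.8749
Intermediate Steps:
c = 20 (c = -5*(-4) = 20)
H = -28873/18830 (H = 86619*(-1/56490) = -28873/18830 ≈ -1.5334)
b(C) = 1
1/(H + b(c)) = 1/(-28873/18830 + 1) = 1/(-10043/18830) = -18830/10043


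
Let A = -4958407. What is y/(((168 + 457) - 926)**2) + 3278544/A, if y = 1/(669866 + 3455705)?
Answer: -1225456989866424617/1853357623621093597 ≈ -0.66121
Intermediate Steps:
y = 1/4125571 ≈ 2.4239e-7
y/(((168 + 457) - 926)**2) + 3278544/A = 1/(4125571*(((168 + 457) - 926)**2)) + 3278544/(-4958407) = 1/(4125571*((625 - 926)**2)) + 3278544*(-1/4958407) = 1/(4125571*((-301)**2)) - 3278544/4958407 = (1/4125571)/90601 - 3278544/4958407 = (1/4125571)*(1/90601) - 3278544/4958407 = 1/373780858171 - 3278544/4958407 = -1225456989866424617/1853357623621093597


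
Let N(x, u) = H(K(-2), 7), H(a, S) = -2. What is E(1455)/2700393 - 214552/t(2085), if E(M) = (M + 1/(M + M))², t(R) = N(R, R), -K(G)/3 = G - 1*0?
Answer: 2453119455898841401/22867197963300 ≈ 1.0728e+5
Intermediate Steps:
K(G) = -3*G (K(G) = -3*(G - 1*0) = -3*(G + 0) = -3*G)
N(x, u) = -2
t(R) = -2
E(M) = (M + 1/(2*M))²
E(1455)/2700393 - 214552/t(2085) = ((¼)*(1 + 2*1455²)²/1455²)/2700393 - 214552/(-2) = ((¼)*(1/2117025)*(1 + 2*2117025)²)*(1/2700393) - 214552*(-½) = ((¼)*(1/2117025)*(1 + 4234050)²)*(1/2700393) + 107276 = ((¼)*(1/2117025)*4234051²)*(1/2700393) + 107276 = ((¼)*(1/2117025)*17927187870601)*(1/2700393) + 107276 = (17927187870601/8468100)*(1/2700393) + 107276 = 17927187870601/22867197963300 + 107276 = 2453119455898841401/22867197963300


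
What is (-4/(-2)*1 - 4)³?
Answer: -8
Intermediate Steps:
(-4/(-2)*1 - 4)³ = (-4*(-1)/2*1 - 4)³ = (-2*(-1)*1 - 4)³ = (2*1 - 4)³ = (2 - 4)³ = (-2)³ = -8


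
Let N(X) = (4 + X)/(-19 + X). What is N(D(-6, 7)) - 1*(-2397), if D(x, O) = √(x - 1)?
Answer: 38349/16 - I*√7/16 ≈ 2396.8 - 0.16536*I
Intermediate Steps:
D(x, O) = √(-1 + x)
N(X) = (4 + X)/(-19 + X)
N(D(-6, 7)) - 1*(-2397) = (4 + √(-1 - 6))/(-19 + √(-1 - 6)) - 1*(-2397) = (4 + √(-7))/(-19 + √(-7)) + 2397 = (4 + I*√7)/(-19 + I*√7) + 2397 = 2397 + (4 + I*√7)/(-19 + I*√7)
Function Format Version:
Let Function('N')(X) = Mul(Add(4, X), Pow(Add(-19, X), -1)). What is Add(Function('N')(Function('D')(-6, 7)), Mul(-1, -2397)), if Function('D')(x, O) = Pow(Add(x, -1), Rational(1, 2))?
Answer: Add(Rational(38349, 16), Mul(Rational(-1, 16), I, Pow(7, Rational(1, 2)))) ≈ Add(2396.8, Mul(-0.16536, I))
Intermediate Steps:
Function('D')(x, O) = Pow(Add(-1, x), Rational(1, 2))
Function('N')(X) = Mul(Pow(Add(-19, X), -1), Add(4, X))
Add(Function('N')(Function('D')(-6, 7)), Mul(-1, -2397)) = Add(Mul(Pow(Add(-19, Pow(Add(-1, -6), Rational(1, 2))), -1), Add(4, Pow(Add(-1, -6), Rational(1, 2)))), Mul(-1, -2397)) = Add(Mul(Pow(Add(-19, Pow(-7, Rational(1, 2))), -1), Add(4, Pow(-7, Rational(1, 2)))), 2397) = Add(Mul(Pow(Add(-19, Mul(I, Pow(7, Rational(1, 2)))), -1), Add(4, Mul(I, Pow(7, Rational(1, 2))))), 2397) = Add(2397, Mul(Pow(Add(-19, Mul(I, Pow(7, Rational(1, 2)))), -1), Add(4, Mul(I, Pow(7, Rational(1, 2))))))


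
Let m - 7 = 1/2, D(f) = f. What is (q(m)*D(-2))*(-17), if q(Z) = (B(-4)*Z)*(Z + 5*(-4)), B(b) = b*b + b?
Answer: -38250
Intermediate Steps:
B(b) = b + b**2 (B(b) = b**2 + b = b + b**2)
m = 15/2 (m = 7 + 1/2 = 15/2 ≈ 7.5000)
q(Z) = 12*Z*(-20 + Z) (q(Z) = ((-4*(1 - 4))*Z)*(Z + 5*(-4)) = ((-4*(-3))*Z)*(Z - 20) = (12*Z)*(-20 + Z) = 12*Z*(-20 + Z))
(q(m)*D(-2))*(-17) = ((12*(15/2)*(-20 + 15/2))*(-2))*(-17) = ((12*(15/2)*(-25/2))*(-2))*(-17) = -1125*(-2)*(-17) = 2250*(-17) = -38250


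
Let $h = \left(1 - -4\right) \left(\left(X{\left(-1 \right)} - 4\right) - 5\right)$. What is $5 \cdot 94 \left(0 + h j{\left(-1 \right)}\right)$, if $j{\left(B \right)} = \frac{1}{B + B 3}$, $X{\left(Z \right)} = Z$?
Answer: $5875$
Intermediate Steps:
$j{\left(B \right)} = \frac{1}{4 B}$ ($j{\left(B \right)} = \frac{1}{B + 3 B} = \frac{1}{4 B}$)
$h = -50$ ($h = \left(1 - -4\right) \left(\left(-1 - 4\right) - 5\right) = \left(1 + 4\right) \left(-5 - 5\right) = 5 \left(-10\right) = -50$)
$5 \cdot 94 \left(0 + h j{\left(-1 \right)}\right) = 5 \cdot 94 \left(0 - 50 \frac{1}{4 \left(-1\right)}\right) = 470 \left(0 - 50 \cdot \frac{1}{4} \left(-1\right)\right) = 470 \left(0 - - \frac{25}{2}\right) = 470 \left(0 + \frac{25}{2}\right) = 470 \cdot \frac{25}{2} = 5875$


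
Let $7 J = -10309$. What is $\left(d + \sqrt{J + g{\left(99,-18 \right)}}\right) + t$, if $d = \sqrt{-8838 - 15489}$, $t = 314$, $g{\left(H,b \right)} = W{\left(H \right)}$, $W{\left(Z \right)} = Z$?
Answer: $314 + 3 i \sqrt{2703} + \frac{4 i \sqrt{4207}}{7} \approx 314.0 + 193.03 i$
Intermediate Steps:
$g{\left(H,b \right)} = H$
$J = - \frac{10309}{7}$ ($J = \frac{1}{7} \left(-10309\right) = - \frac{10309}{7} \approx -1472.7$)
$d = 3 i \sqrt{2703}$ ($d = \sqrt{-24327} = 3 i \sqrt{2703} \approx 155.97 i$)
$\left(d + \sqrt{J + g{\left(99,-18 \right)}}\right) + t = \left(3 i \sqrt{2703} + \sqrt{- \frac{10309}{7} + 99}\right) + 314 = \left(3 i \sqrt{2703} + \sqrt{- \frac{9616}{7}}\right) + 314 = \left(3 i \sqrt{2703} + \frac{4 i \sqrt{4207}}{7}\right) + 314 = 314 + 3 i \sqrt{2703} + \frac{4 i \sqrt{4207}}{7}$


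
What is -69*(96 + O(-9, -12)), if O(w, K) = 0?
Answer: -6624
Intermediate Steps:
-69*(96 + O(-9, -12)) = -69*(96 + 0) = -69*96 = -6624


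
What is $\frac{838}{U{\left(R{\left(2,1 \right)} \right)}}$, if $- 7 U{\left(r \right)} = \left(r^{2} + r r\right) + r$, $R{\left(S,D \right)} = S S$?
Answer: $- \frac{2933}{18} \approx -162.94$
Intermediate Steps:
$R{\left(S,D \right)} = S^{2}$
$U{\left(r \right)} = - \frac{2 r^{2}}{7} - \frac{r}{7}$ ($U{\left(r \right)} = - \frac{\left(r^{2} + r r\right) + r}{7} = - \frac{\left(r^{2} + r^{2}\right) + r}{7} = - \frac{2 r^{2} + r}{7} = - \frac{r + 2 r^{2}}{7} = - \frac{2 r^{2}}{7} - \frac{r}{7}$)
$\frac{838}{U{\left(R{\left(2,1 \right)} \right)}} = \frac{838}{\left(- \frac{1}{7}\right) 2^{2} \left(1 + 2 \cdot 2^{2}\right)} = \frac{838}{\left(- \frac{1}{7}\right) 4 \left(1 + 2 \cdot 4\right)} = \frac{838}{\left(- \frac{1}{7}\right) 4 \left(1 + 8\right)} = \frac{838}{\left(- \frac{1}{7}\right) 4 \cdot 9} = \frac{838}{- \frac{36}{7}} = 838 \left(- \frac{7}{36}\right) = - \frac{2933}{18}$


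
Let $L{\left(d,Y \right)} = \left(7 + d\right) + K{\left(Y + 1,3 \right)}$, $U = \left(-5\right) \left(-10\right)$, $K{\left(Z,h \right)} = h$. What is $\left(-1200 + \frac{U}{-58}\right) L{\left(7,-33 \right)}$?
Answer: $- \frac{592025}{29} \approx -20415.0$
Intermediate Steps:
$U = 50$
$L{\left(d,Y \right)} = 10 + d$ ($L{\left(d,Y \right)} = \left(7 + d\right) + 3 = 10 + d$)
$\left(-1200 + \frac{U}{-58}\right) L{\left(7,-33 \right)} = \left(-1200 + \frac{50}{-58}\right) \left(10 + 7\right) = \left(-1200 + 50 \left(- \frac{1}{58}\right)\right) 17 = \left(-1200 - \frac{25}{29}\right) 17 = \left(- \frac{34825}{29}\right) 17 = - \frac{592025}{29}$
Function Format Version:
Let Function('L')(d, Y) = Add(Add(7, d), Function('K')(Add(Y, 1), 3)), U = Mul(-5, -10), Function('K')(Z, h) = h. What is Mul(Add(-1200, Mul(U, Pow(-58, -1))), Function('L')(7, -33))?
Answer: Rational(-592025, 29) ≈ -20415.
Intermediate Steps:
U = 50
Function('L')(d, Y) = Add(10, d) (Function('L')(d, Y) = Add(Add(7, d), 3) = Add(10, d))
Mul(Add(-1200, Mul(U, Pow(-58, -1))), Function('L')(7, -33)) = Mul(Add(-1200, Mul(50, Pow(-58, -1))), Add(10, 7)) = Mul(Add(-1200, Mul(50, Rational(-1, 58))), 17) = Mul(Add(-1200, Rational(-25, 29)), 17) = Mul(Rational(-34825, 29), 17) = Rational(-592025, 29)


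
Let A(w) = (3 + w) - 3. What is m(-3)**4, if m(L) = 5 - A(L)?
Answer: 4096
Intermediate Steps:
A(w) = w
m(L) = 5 - L
m(-3)**4 = (5 - 1*(-3))**4 = (5 + 3)**4 = 8**4 = 4096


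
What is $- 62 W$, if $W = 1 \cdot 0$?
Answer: $0$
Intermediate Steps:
$W = 0$
$- 62 W = \left(-62\right) 0 = 0$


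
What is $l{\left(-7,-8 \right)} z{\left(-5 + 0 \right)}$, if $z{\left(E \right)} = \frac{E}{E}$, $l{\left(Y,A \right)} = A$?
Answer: $-8$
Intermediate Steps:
$z{\left(E \right)} = 1$
$l{\left(-7,-8 \right)} z{\left(-5 + 0 \right)} = \left(-8\right) 1 = -8$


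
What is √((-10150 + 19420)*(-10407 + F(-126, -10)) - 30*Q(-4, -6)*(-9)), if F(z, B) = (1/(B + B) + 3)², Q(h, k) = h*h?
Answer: 3*I*√4283906570/20 ≈ 9817.7*I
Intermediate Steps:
Q(h, k) = h²
F(z, B) = (3 + 1/(2*B))² (F(z, B) = (1/(2*B) + 3)² = (3 + 1/(2*B))²)
√((-10150 + 19420)*(-10407 + F(-126, -10)) - 30*Q(-4, -6)*(-9)) = √((-10150 + 19420)*(-10407 + (¼)*(1 + 6*(-10))²/(-10)²) - 30*(-4)²*(-9)) = √(9270*(-10407 + (¼)*(1/100)*(1 - 60)²) - 30*16*(-9)) = √(9270*(-10407 + (¼)*(1/100)*(-59)²) - 480*(-9)) = √(9270*(-10407 + (¼)*(1/100)*3481) + 4320) = √(9270*(-10407 + 3481/400) + 4320) = √(9270*(-4159319/400) + 4320) = √(-3855688713/40 + 4320) = √(-3855515913/40) = 3*I*√4283906570/20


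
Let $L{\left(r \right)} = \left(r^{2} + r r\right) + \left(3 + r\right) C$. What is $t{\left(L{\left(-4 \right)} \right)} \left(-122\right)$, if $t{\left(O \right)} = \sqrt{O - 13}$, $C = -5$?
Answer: $- 244 \sqrt{6} \approx -597.68$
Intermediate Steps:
$L{\left(r \right)} = -15 - 5 r + 2 r^{2}$ ($L{\left(r \right)} = \left(r^{2} + r r\right) + \left(3 + r\right) \left(-5\right) = \left(r^{2} + r^{2}\right) - \left(15 + 5 r\right) = 2 r^{2} - \left(15 + 5 r\right) = -15 - 5 r + 2 r^{2}$)
$t{\left(O \right)} = \sqrt{-13 + O}$
$t{\left(L{\left(-4 \right)} \right)} \left(-122\right) = \sqrt{-13 - \left(-5 - 32\right)} \left(-122\right) = \sqrt{-13 + \left(-15 + 20 + 2 \cdot 16\right)} \left(-122\right) = \sqrt{-13 + \left(-15 + 20 + 32\right)} \left(-122\right) = \sqrt{-13 + 37} \left(-122\right) = \sqrt{24} \left(-122\right) = 2 \sqrt{6} \left(-122\right) = - 244 \sqrt{6}$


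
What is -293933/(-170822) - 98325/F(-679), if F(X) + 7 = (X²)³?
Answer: 126337461378224113529/73422235092907511111 ≈ 1.7207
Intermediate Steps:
F(X) = -7 + X⁶ (F(X) = -7 + (X²)³ = -7 + X⁶)
-293933/(-170822) - 98325/F(-679) = -293933/(-170822) - 98325/(-7 + (-679)⁶) = -293933*(-1/170822) - 98325/(-7 + 97998323407891921) = 293933/170822 - 98325/97998323407891914 = 293933/170822 - 98325*1/97998323407891914 = 293933/170822 - 1725/1719268831717402 = 126337461378224113529/73422235092907511111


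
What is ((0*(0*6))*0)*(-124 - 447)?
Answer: 0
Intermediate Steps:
((0*(0*6))*0)*(-124 - 447) = ((0*0)*0)*(-571) = (0*0)*(-571) = 0*(-571) = 0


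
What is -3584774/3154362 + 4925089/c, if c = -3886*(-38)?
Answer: 7503078590593/232899163908 ≈ 32.216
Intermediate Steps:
c = 147668
-3584774/3154362 + 4925089/c = -3584774/3154362 + 4925089/147668 = -3584774*1/3154362 + 4925089*(1/147668) = -1792387/1577181 + 4925089/147668 = 7503078590593/232899163908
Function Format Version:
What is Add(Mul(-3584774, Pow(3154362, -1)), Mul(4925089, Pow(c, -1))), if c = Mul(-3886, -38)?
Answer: Rational(7503078590593, 232899163908) ≈ 32.216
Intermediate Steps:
c = 147668
Add(Mul(-3584774, Pow(3154362, -1)), Mul(4925089, Pow(c, -1))) = Add(Mul(-3584774, Pow(3154362, -1)), Mul(4925089, Pow(147668, -1))) = Add(Mul(-3584774, Rational(1, 3154362)), Mul(4925089, Rational(1, 147668))) = Add(Rational(-1792387, 1577181), Rational(4925089, 147668)) = Rational(7503078590593, 232899163908)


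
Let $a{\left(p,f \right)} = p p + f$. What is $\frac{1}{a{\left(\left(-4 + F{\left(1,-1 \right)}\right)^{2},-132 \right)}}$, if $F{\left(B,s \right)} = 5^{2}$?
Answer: $\frac{1}{194349} \approx 5.1454 \cdot 10^{-6}$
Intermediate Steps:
$F{\left(B,s \right)} = 25$
$a{\left(p,f \right)} = f + p^{2}$ ($a{\left(p,f \right)} = p^{2} + f = f + p^{2}$)
$\frac{1}{a{\left(\left(-4 + F{\left(1,-1 \right)}\right)^{2},-132 \right)}} = \frac{1}{-132 + \left(\left(-4 + 25\right)^{2}\right)^{2}} = \frac{1}{-132 + \left(21^{2}\right)^{2}} = \frac{1}{-132 + 441^{2}} = \frac{1}{-132 + 194481} = \frac{1}{194349}$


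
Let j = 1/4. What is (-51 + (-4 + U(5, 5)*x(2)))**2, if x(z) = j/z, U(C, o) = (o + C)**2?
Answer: 7225/4 ≈ 1806.3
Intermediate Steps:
j = 1/4 ≈ 0.25000
U(C, o) = (C + o)**2
x(z) = 1/(4*z)
(-51 + (-4 + U(5, 5)*x(2)))**2 = (-51 + (-4 + (5 + 5)**2*((1/4)/2)))**2 = (-51 + (-4 + 10**2*((1/4)*(1/2))))**2 = (-51 + (-4 + 100*(1/8)))**2 = (-51 + (-4 + 25/2))**2 = (-51 + 17/2)**2 = (-85/2)**2 = 7225/4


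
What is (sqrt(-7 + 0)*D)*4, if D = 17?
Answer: 68*I*sqrt(7) ≈ 179.91*I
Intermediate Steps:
(sqrt(-7 + 0)*D)*4 = (sqrt(-7 + 0)*17)*4 = (sqrt(-7)*17)*4 = ((I*sqrt(7))*17)*4 = (17*I*sqrt(7))*4 = 68*I*sqrt(7)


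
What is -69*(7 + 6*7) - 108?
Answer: -3489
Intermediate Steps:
-69*(7 + 6*7) - 108 = -69*(7 + 42) - 108 = -69*49 - 108 = -3381 - 108 = -3489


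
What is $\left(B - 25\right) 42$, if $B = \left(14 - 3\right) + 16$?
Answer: $84$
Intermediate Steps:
$B = 27$ ($B = 11 + 16 = 27$)
$\left(B - 25\right) 42 = \left(27 - 25\right) 42 = 2 \cdot 42 = 84$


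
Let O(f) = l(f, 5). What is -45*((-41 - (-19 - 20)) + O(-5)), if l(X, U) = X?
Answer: 315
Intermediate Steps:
O(f) = f
-45*((-41 - (-19 - 20)) + O(-5)) = -45*((-41 - (-19 - 20)) - 5) = -45*((-41 - 1*(-39)) - 5) = -45*((-41 + 39) - 5) = -45*(-2 - 5) = -45*(-7) = 315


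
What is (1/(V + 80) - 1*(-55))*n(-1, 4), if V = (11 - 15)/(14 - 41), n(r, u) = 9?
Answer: 1071423/2164 ≈ 495.11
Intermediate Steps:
V = 4/27 (V = -4/(-27) = -4*(-1/27) = 4/27 ≈ 0.14815)
(1/(V + 80) - 1*(-55))*n(-1, 4) = (1/(4/27 + 80) - 1*(-55))*9 = (1/(2164/27) + 55)*9 = (27/2164 + 55)*9 = (119047/2164)*9 = 1071423/2164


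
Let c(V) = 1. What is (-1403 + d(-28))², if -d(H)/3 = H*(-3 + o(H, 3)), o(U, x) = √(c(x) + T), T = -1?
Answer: 2739025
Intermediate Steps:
o(U, x) = 0 (o(U, x) = √(1 - 1) = √0 = 0)
d(H) = 9*H (d(H) = -3*H*(-3 + 0) = -3*H*(-3) = -(-9)*H = 9*H)
(-1403 + d(-28))² = (-1403 + 9*(-28))² = (-1403 - 252)² = (-1655)² = 2739025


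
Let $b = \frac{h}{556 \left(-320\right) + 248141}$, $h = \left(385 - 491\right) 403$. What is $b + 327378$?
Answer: $\frac{22988767820}{70221} \approx 3.2738 \cdot 10^{5}$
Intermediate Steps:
$h = -42718$ ($h = \left(385 - 491\right) 403 = \left(-106\right) 403 = -42718$)
$b = - \frac{42718}{70221}$ ($b = - \frac{42718}{556 \left(-320\right) + 248141} = - \frac{42718}{-177920 + 248141} = - \frac{42718}{70221} \approx -0.60834$)
$b + 327378 = - \frac{42718}{70221} + 327378 = \frac{22988767820}{70221}$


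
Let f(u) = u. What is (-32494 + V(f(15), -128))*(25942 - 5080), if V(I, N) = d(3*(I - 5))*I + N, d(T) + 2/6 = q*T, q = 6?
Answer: -624337074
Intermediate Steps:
d(T) = -1/3 + 6*T
V(I, N) = N + I*(-271/3 + 18*I) (V(I, N) = (-1/3 + 6*(3*(I - 5)))*I + N = (-1/3 + 6*(3*(-5 + I)))*I + N = (-1/3 + 6*(-15 + 3*I))*I + N = (-1/3 + (-90 + 18*I))*I + N = (-271/3 + 18*I)*I + N = I*(-271/3 + 18*I) + N = N + I*(-271/3 + 18*I))
(-32494 + V(f(15), -128))*(25942 - 5080) = (-32494 + (-128 + (1/3)*15*(-271 + 54*15)))*(25942 - 5080) = (-32494 + (-128 + (1/3)*15*(-271 + 810)))*20862 = (-32494 + (-128 + (1/3)*15*539))*20862 = (-32494 + (-128 + 2695))*20862 = (-32494 + 2567)*20862 = -29927*20862 = -624337074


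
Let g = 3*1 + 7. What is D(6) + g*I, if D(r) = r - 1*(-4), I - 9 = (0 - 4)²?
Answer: 260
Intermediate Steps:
I = 25 (I = 9 + (0 - 4)² = 9 + (-4)² = 9 + 16 = 25)
D(r) = 4 + r (D(r) = r + 4 = 4 + r)
g = 10 (g = 3 + 7 = 10)
D(6) + g*I = (4 + 6) + 10*25 = 10 + 250 = 260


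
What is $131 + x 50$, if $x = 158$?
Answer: $8031$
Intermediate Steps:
$131 + x 50 = 131 + 158 \cdot 50 = 131 + 7900 = 8031$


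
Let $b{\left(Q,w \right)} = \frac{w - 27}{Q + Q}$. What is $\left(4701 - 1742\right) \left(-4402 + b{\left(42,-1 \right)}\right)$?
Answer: $- \frac{39079513}{3} \approx -1.3026 \cdot 10^{7}$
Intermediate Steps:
$b{\left(Q,w \right)} = \frac{-27 + w}{2 Q}$
$\left(4701 - 1742\right) \left(-4402 + b{\left(42,-1 \right)}\right) = \left(4701 - 1742\right) \left(-4402 + \frac{-27 - 1}{2 \cdot 42}\right) = \left(4701 - 1742\right) \left(-4402 + \frac{1}{2} \cdot \frac{1}{42} \left(-28\right)\right) = 2959 \left(-4402 - \frac{1}{3}\right) = 2959 \left(- \frac{13207}{3}\right) = - \frac{39079513}{3}$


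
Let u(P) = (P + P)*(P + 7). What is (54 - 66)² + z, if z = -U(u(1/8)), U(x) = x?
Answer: 4551/32 ≈ 142.22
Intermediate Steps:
u(P) = 2*P*(7 + P) (u(P) = (2*P)*(7 + P) = 2*P*(7 + P))
z = -57/32 (z = -2*(7 + 1/8)/8 = -2*(7 + ⅛)/8 = -2*57/(8*8) = -1*57/32 = -57/32 ≈ -1.7813)
(54 - 66)² + z = (54 - 66)² - 57/32 = (-12)² - 57/32 = 144 - 57/32 = 4551/32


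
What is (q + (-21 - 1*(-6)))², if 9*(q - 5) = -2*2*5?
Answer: 12100/81 ≈ 149.38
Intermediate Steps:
q = 25/9 (q = 5 + (-2*2*5)/9 = 5 + (-4*5)/9 = 5 + (⅑)*(-20) = 5 - 20/9 = 25/9 ≈ 2.7778)
(q + (-21 - 1*(-6)))² = (25/9 + (-21 - 1*(-6)))² = (25/9 + (-21 + 6))² = (25/9 - 15)² = (-110/9)² = 12100/81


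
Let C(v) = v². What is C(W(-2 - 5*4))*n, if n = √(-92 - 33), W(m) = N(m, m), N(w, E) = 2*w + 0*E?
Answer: 9680*I*√5 ≈ 21645.0*I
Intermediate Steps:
N(w, E) = 2*w (N(w, E) = 2*w + 0 = 2*w)
W(m) = 2*m
n = 5*I*√5 (n = √(-125) = 5*I*√5 ≈ 11.18*I)
C(W(-2 - 5*4))*n = (2*(-2 - 5*4))²*(5*I*√5) = (2*(-2 - 20))²*(5*I*√5) = (2*(-22))²*(5*I*√5) = (-44)²*(5*I*√5) = 1936*(5*I*√5) = 9680*I*√5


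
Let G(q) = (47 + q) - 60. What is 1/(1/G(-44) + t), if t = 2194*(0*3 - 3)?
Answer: -57/375175 ≈ -0.00015193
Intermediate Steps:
G(q) = -13 + q
t = -6582 (t = 2194*(0 - 3) = 2194*(-3) = -6582)
1/(1/G(-44) + t) = 1/(1/(-13 - 44) - 6582) = 1/(1/(-57) - 6582) = 1/(-1/57 - 6582) = 1/(-375175/57) = -57/375175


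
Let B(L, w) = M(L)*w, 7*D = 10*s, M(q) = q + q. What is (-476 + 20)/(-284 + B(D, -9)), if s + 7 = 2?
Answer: 399/136 ≈ 2.9338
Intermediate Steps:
s = -5 (s = -7 + 2 = -5)
M(q) = 2*q
D = -50/7 (D = (10*(-5))/7 = (1/7)*(-50) = -50/7 ≈ -7.1429)
B(L, w) = 2*L*w (B(L, w) = (2*L)*w = 2*L*w)
(-476 + 20)/(-284 + B(D, -9)) = (-476 + 20)/(-284 + 2*(-50/7)*(-9)) = -456/(-284 + 900/7) = -456/(-1088/7) = -456*(-7/1088) = 399/136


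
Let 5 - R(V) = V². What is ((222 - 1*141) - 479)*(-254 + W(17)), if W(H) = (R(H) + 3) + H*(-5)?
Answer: 246760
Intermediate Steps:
R(V) = 5 - V²
W(H) = 8 - H² - 5*H (W(H) = ((5 - H²) + 3) + H*(-5) = (8 - H²) - 5*H = 8 - H² - 5*H)
((222 - 1*141) - 479)*(-254 + W(17)) = ((222 - 1*141) - 479)*(-254 + (8 - 1*17² - 5*17)) = ((222 - 141) - 479)*(-254 + (8 - 1*289 - 85)) = (81 - 479)*(-254 + (8 - 289 - 85)) = -398*(-254 - 366) = -398*(-620) = 246760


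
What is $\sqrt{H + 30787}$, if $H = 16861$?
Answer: $4 \sqrt{2978} \approx 218.28$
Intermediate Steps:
$\sqrt{H + 30787} = \sqrt{16861 + 30787} = \sqrt{47648} = 4 \sqrt{2978}$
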